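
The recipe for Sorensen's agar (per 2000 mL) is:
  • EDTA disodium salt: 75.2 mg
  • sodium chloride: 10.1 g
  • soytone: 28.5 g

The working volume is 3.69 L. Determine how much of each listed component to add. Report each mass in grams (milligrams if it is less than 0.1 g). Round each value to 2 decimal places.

Ratio of target to recipe volume: 3690 / 2000 = 1.845.
EDTA disodium salt: 75.2 mg × (3690 mL / 2000 mL) = 138.744 mg = 0.14 g
sodium chloride: 10.1 g × (3690 mL / 2000 mL) = 18.63 g
soytone: 28.5 g × (3690 mL / 2000 mL) = 52.58 g

EDTA disodium salt 0.14 g; sodium chloride 18.63 g; soytone 52.58 g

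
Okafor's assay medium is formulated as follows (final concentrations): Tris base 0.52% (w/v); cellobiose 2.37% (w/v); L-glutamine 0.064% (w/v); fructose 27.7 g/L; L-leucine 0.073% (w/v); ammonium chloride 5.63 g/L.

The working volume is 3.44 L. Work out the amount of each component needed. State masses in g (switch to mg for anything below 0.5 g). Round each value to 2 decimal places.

Tris base 17.89 g; cellobiose 81.53 g; L-glutamine 2.20 g; fructose 95.29 g; L-leucine 2.51 g; ammonium chloride 19.37 g

Working volume: 3.44 L.
Tris base: 0.52% w/v = 5.2 g/L → 5.2 × 3.44 L = 17.89 g
cellobiose: 2.37% w/v = 23.7 g/L → 23.7 × 3.44 L = 81.53 g
L-glutamine: 0.064% w/v = 0.64 g/L → 0.64 × 3.44 L = 2.20 g
fructose: 27.7 g/L × 3.44 L = 95.29 g
L-leucine: 0.073 g per 100 mL × 3440 mL ÷ 100 = 2.51 g
ammonium chloride: 5.63 g/L × 3.44 L = 19.37 g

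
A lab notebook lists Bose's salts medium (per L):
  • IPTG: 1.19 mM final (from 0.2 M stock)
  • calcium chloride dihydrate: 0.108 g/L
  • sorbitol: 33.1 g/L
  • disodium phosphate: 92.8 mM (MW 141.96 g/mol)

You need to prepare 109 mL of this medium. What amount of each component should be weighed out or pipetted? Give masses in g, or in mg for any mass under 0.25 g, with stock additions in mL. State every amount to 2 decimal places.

Working volume: 109 mL = 0.109 L.
IPTG: dilute stock: 1.19 mM × 109 mL ÷ 200 mM = 0.65 mL
calcium chloride dihydrate: 0.108 g/L × 0.109 L = 0.011772 g = 11.77 mg
sorbitol: 33.1 g/L × 0.109 L = 3.61 g
disodium phosphate: 92.8 mmol/L × 141.96 g/mol × 0.109 L ÷ 1000 = 1.44 g

IPTG 0.65 mL; calcium chloride dihydrate 11.77 mg; sorbitol 3.61 g; disodium phosphate 1.44 g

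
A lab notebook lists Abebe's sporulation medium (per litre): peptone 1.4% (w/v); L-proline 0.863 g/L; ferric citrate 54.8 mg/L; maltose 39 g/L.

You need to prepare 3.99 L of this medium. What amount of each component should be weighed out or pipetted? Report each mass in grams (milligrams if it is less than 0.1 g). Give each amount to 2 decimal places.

Scale factor relative to 1 L: 3.99.
peptone: 1.4 g per 100 mL × 3990 mL ÷ 100 = 55.86 g
L-proline: 0.863 g/L × 3.99 L = 3.44 g
ferric citrate: 54.8 mg/L × 3.99 L = 218.652 mg = 0.22 g
maltose: 39 g/L × 3.99 L = 155.61 g

peptone 55.86 g; L-proline 3.44 g; ferric citrate 0.22 g; maltose 155.61 g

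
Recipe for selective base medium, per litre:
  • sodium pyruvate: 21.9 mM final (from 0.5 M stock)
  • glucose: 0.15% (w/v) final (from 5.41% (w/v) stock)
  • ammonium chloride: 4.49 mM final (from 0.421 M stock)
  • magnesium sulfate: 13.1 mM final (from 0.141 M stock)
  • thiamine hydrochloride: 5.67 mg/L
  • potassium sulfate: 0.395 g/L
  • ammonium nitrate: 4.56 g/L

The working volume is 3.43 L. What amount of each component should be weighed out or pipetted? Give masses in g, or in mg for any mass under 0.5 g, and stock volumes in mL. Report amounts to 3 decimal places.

Scale factor relative to 1 L: 3.43.
sodium pyruvate: dilute stock: 21.9 mM × 3430 mL ÷ 500 mM = 150.234 mL
glucose: V = C2·V2/C1 = 0.15% ÷ 5.41% × 3430 mL = 95.102 mL
ammonium chloride: C1V1 = C2V2 → 4.49 mM × 3430 mL ÷ 421 mM = 36.581 mL
magnesium sulfate: V = C2·V2/C1 = 13.1 mM × 3430 mL ÷ 141 mM = 318.674 mL
thiamine hydrochloride: 5.67 mg/L × 3.43 L = 19.448 mg
potassium sulfate: 0.395 g/L × 3.43 L = 1.355 g
ammonium nitrate: 4.56 g/L × 3.43 L = 15.641 g

sodium pyruvate 150.234 mL; glucose 95.102 mL; ammonium chloride 36.581 mL; magnesium sulfate 318.674 mL; thiamine hydrochloride 19.448 mg; potassium sulfate 1.355 g; ammonium nitrate 15.641 g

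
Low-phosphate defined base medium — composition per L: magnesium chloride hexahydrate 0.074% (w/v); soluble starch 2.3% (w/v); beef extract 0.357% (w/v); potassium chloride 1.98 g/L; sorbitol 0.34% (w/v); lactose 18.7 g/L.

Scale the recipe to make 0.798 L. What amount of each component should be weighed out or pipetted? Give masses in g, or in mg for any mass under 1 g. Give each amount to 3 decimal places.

Working volume: 0.798 L.
magnesium chloride hexahydrate: 0.074% w/v = 0.74 g/L → 0.74 × 0.798 L = 0.59052 g = 590.520 mg
soluble starch: 2.3% w/v = 23 g/L → 23 × 0.798 L = 18.354 g
beef extract: 0.357% w/v = 3.57 g/L → 3.57 × 0.798 L = 2.849 g
potassium chloride: 1.98 g/L × 0.798 L = 1.580 g
sorbitol: 0.34 g per 100 mL × 798 mL ÷ 100 = 2.713 g
lactose: 18.7 g/L × 0.798 L = 14.923 g

magnesium chloride hexahydrate 590.520 mg; soluble starch 18.354 g; beef extract 2.849 g; potassium chloride 1.580 g; sorbitol 2.713 g; lactose 14.923 g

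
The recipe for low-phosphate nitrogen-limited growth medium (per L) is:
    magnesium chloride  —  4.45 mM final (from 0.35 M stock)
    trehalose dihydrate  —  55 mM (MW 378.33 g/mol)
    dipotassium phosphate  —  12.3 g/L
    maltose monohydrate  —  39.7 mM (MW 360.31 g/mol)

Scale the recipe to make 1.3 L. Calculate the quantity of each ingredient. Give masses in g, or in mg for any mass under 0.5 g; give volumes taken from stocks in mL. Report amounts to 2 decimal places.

magnesium chloride 16.53 mL; trehalose dihydrate 27.05 g; dipotassium phosphate 15.99 g; maltose monohydrate 18.60 g

Working volume: 1.3 L.
magnesium chloride: C1V1 = C2V2 → 4.45 mM × 1300 mL ÷ 350 mM = 16.53 mL
trehalose dihydrate: 55 mmol/L × 378.33 g/mol × 1.3 L ÷ 1000 = 27.05 g
dipotassium phosphate: 12.3 g/L × 1.3 L = 15.99 g
maltose monohydrate: 39.7 mmol/L × 360.31 g/mol × 1.3 L ÷ 1000 = 18.60 g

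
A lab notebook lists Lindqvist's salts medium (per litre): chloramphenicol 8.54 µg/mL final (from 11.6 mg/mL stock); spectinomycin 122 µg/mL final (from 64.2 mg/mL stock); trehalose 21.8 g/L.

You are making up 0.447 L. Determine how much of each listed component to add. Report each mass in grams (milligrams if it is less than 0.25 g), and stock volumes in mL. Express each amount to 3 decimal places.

Scale factor relative to 1 L: 0.447.
chloramphenicol: V = C2·V2/C1 = 8.54 µg/mL × 447 mL ÷ 11600 µg/mL = 0.329 mL
spectinomycin: C1V1 = C2V2 → 122 µg/mL × 447 mL ÷ 64200 µg/mL = 0.849 mL
trehalose: 21.8 g/L × 0.447 L = 9.745 g

chloramphenicol 0.329 mL; spectinomycin 0.849 mL; trehalose 9.745 g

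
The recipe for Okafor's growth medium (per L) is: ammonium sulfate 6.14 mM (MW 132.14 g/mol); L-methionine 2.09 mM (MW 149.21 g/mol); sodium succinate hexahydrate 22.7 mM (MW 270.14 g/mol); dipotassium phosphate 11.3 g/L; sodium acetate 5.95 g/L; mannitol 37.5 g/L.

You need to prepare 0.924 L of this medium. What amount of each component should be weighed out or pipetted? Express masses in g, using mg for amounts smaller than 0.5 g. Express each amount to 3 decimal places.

ammonium sulfate 0.750 g; L-methionine 288.148 mg; sodium succinate hexahydrate 5.666 g; dipotassium phosphate 10.441 g; sodium acetate 5.498 g; mannitol 34.650 g

Scale factor relative to 1 L: 0.924.
ammonium sulfate: 6.14 mmol/L × 132.14 g/mol × 0.924 L ÷ 1000 = 0.750 g
L-methionine: 2.09 mmol/L × 149.21 mg/mmol × 0.924 L = 288.148 mg
sodium succinate hexahydrate: 22.7 mmol/L × 270.14 g/mol × 0.924 L ÷ 1000 = 5.666 g
dipotassium phosphate: 11.3 g/L × 0.924 L = 10.441 g
sodium acetate: 5.95 g/L × 0.924 L = 5.498 g
mannitol: 37.5 g/L × 0.924 L = 34.650 g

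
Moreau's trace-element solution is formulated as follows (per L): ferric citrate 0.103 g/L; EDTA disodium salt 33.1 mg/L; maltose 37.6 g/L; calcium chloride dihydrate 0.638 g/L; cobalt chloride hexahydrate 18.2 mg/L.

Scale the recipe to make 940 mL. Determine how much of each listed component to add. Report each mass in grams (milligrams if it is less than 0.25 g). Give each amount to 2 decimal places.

Scale factor relative to 1 L: 0.94.
ferric citrate: 0.103 g/L × 0.94 L = 0.09682 g = 96.82 mg
EDTA disodium salt: 33.1 mg/L × 0.94 L = 31.11 mg
maltose: 37.6 g/L × 0.94 L = 35.34 g
calcium chloride dihydrate: 0.638 g/L × 0.94 L = 0.60 g
cobalt chloride hexahydrate: 18.2 mg/L × 0.94 L = 17.11 mg

ferric citrate 96.82 mg; EDTA disodium salt 31.11 mg; maltose 35.34 g; calcium chloride dihydrate 0.60 g; cobalt chloride hexahydrate 17.11 mg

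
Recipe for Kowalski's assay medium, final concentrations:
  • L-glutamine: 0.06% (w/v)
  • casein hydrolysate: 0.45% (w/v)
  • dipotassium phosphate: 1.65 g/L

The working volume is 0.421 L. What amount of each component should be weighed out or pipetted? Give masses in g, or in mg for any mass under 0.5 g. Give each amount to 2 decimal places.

L-glutamine 252.60 mg; casein hydrolysate 1.89 g; dipotassium phosphate 0.69 g

Working volume: 0.421 L.
L-glutamine: 0.06 g per 100 mL × 421 mL ÷ 100 = 0.2526 g = 252.60 mg
casein hydrolysate: 0.45% w/v = 4.5 g/L → 4.5 × 0.421 L = 1.89 g
dipotassium phosphate: 1.65 g/L × 0.421 L = 0.69 g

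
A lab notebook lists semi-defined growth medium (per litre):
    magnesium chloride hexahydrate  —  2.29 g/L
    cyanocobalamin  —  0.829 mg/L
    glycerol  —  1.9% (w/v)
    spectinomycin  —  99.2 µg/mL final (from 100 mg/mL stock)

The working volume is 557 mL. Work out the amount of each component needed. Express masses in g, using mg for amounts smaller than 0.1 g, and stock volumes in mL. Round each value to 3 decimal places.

Scale factor relative to 1 L: 0.557.
magnesium chloride hexahydrate: 2.29 g/L × 0.557 L = 1.276 g
cyanocobalamin: 0.829 mg/L × 0.557 L = 0.462 mg
glycerol: 1.9 g per 100 mL × 557 mL ÷ 100 = 10.583 g
spectinomycin: V = C2·V2/C1 = 99.2 µg/mL × 557 mL ÷ 100000 µg/mL = 0.553 mL

magnesium chloride hexahydrate 1.276 g; cyanocobalamin 0.462 mg; glycerol 10.583 g; spectinomycin 0.553 mL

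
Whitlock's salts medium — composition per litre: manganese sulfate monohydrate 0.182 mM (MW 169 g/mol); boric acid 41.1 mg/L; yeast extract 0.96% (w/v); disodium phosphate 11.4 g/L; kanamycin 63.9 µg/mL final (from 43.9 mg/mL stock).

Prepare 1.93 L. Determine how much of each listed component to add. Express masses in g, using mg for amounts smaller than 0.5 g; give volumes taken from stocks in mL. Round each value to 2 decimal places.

manganese sulfate monohydrate 59.36 mg; boric acid 79.32 mg; yeast extract 18.53 g; disodium phosphate 22.00 g; kanamycin 2.81 mL

Scale factor relative to 1 L: 1.93.
manganese sulfate monohydrate: 0.182 mmol/L × 169 mg/mmol × 1.93 L = 59.36 mg
boric acid: 41.1 mg/L × 1.93 L = 79.32 mg
yeast extract: 0.96 g per 100 mL × 1930 mL ÷ 100 = 18.53 g
disodium phosphate: 11.4 g/L × 1.93 L = 22.00 g
kanamycin: C1V1 = C2V2 → 63.9 µg/mL × 1930 mL ÷ 43900 µg/mL = 2.81 mL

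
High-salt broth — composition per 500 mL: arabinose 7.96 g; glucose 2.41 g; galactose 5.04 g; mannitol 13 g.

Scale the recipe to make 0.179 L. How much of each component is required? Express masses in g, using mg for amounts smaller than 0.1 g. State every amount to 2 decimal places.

arabinose 2.85 g; glucose 0.86 g; galactose 1.80 g; mannitol 4.65 g

Scale factor = 179 mL / 500 mL = 0.358.
arabinose: 7.96 g × (179 mL / 500 mL) = 2.85 g
glucose: 2.41 g × (179 mL / 500 mL) = 0.86 g
galactose: 5.04 g × (179 mL / 500 mL) = 1.80 g
mannitol: 13 g × (179 mL / 500 mL) = 4.65 g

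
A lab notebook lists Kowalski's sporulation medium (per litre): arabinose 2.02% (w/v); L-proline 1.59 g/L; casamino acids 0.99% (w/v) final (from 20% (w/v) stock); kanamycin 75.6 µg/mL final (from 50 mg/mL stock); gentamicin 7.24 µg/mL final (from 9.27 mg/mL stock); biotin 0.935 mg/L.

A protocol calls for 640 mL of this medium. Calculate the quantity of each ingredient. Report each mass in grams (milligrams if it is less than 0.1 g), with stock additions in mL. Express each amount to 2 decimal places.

Working volume: 640 mL = 0.64 L.
arabinose: 2.02% w/v = 20.2 g/L → 20.2 × 0.64 L = 12.93 g
L-proline: 1.59 g/L × 0.64 L = 1.02 g
casamino acids: C1V1 = C2V2 → 0.99% ÷ 20% × 640 mL = 31.68 mL
kanamycin: C1V1 = C2V2 → 75.6 µg/mL × 640 mL ÷ 50000 µg/mL = 0.97 mL
gentamicin: C1V1 = C2V2 → 7.24 µg/mL × 640 mL ÷ 9270 µg/mL = 0.50 mL
biotin: 0.935 mg/L × 0.64 L = 0.60 mg

arabinose 12.93 g; L-proline 1.02 g; casamino acids 31.68 mL; kanamycin 0.97 mL; gentamicin 0.50 mL; biotin 0.60 mg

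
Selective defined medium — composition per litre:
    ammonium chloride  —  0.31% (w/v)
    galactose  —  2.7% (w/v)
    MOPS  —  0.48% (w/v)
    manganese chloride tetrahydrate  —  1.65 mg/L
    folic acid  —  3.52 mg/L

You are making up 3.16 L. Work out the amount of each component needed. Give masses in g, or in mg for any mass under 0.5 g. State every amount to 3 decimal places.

ammonium chloride 9.796 g; galactose 85.320 g; MOPS 15.168 g; manganese chloride tetrahydrate 5.214 mg; folic acid 11.123 mg

Working volume: 3.16 L.
ammonium chloride: 0.31 g per 100 mL × 3160 mL ÷ 100 = 9.796 g
galactose: 2.7% w/v = 27 g/L → 27 × 3.16 L = 85.320 g
MOPS: 0.48% w/v = 4.8 g/L → 4.8 × 3.16 L = 15.168 g
manganese chloride tetrahydrate: 1.65 mg/L × 3.16 L = 5.214 mg
folic acid: 3.52 mg/L × 3.16 L = 11.123 mg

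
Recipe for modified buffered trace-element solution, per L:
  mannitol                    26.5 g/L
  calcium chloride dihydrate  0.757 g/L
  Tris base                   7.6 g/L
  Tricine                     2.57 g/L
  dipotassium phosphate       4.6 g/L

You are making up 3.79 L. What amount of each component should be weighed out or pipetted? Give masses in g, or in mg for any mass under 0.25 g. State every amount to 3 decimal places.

Scale factor relative to 1 L: 3.79.
mannitol: 26.5 g/L × 3.79 L = 100.435 g
calcium chloride dihydrate: 0.757 g/L × 3.79 L = 2.869 g
Tris base: 7.6 g/L × 3.79 L = 28.804 g
Tricine: 2.57 g/L × 3.79 L = 9.740 g
dipotassium phosphate: 4.6 g/L × 3.79 L = 17.434 g

mannitol 100.435 g; calcium chloride dihydrate 2.869 g; Tris base 28.804 g; Tricine 9.740 g; dipotassium phosphate 17.434 g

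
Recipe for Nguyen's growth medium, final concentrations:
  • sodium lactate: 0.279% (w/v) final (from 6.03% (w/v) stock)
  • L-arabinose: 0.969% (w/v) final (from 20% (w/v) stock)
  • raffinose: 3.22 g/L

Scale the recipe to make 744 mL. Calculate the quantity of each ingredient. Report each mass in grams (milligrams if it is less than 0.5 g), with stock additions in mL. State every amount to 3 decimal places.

Scale factor relative to 1 L: 0.744.
sodium lactate: dilute stock: 0.279% ÷ 6.03% × 744 mL = 34.424 mL
L-arabinose: V = C2·V2/C1 = 0.969% ÷ 20% × 744 mL = 36.047 mL
raffinose: 3.22 g/L × 0.744 L = 2.396 g

sodium lactate 34.424 mL; L-arabinose 36.047 mL; raffinose 2.396 g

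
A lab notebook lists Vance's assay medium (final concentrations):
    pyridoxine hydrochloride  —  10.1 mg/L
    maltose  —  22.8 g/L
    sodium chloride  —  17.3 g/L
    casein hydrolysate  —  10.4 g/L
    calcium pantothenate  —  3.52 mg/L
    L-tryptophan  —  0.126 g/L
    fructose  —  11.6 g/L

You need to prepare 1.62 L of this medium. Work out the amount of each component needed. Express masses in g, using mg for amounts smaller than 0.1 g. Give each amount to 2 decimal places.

Scale factor relative to 1 L: 1.62.
pyridoxine hydrochloride: 10.1 mg/L × 1.62 L = 16.36 mg
maltose: 22.8 g/L × 1.62 L = 36.94 g
sodium chloride: 17.3 g/L × 1.62 L = 28.03 g
casein hydrolysate: 10.4 g/L × 1.62 L = 16.85 g
calcium pantothenate: 3.52 mg/L × 1.62 L = 5.70 mg
L-tryptophan: 0.126 g/L × 1.62 L = 0.20 g
fructose: 11.6 g/L × 1.62 L = 18.79 g

pyridoxine hydrochloride 16.36 mg; maltose 36.94 g; sodium chloride 28.03 g; casein hydrolysate 16.85 g; calcium pantothenate 5.70 mg; L-tryptophan 0.20 g; fructose 18.79 g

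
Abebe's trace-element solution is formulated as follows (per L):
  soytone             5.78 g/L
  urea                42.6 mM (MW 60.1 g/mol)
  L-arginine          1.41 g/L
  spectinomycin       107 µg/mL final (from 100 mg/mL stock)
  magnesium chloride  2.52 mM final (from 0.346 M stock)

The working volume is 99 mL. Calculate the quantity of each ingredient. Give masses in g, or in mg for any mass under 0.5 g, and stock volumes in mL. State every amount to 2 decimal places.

Working volume: 99 mL = 0.099 L.
soytone: 5.78 g/L × 0.099 L = 0.57 g
urea: 42.6 mmol/L × 60.1 mg/mmol × 0.099 L = 253.47 mg
L-arginine: 1.41 g/L × 0.099 L = 0.13959 g = 139.59 mg
spectinomycin: dilute stock: 107 µg/mL × 99 mL ÷ 100000 µg/mL = 0.11 mL
magnesium chloride: C1V1 = C2V2 → 2.52 mM × 99 mL ÷ 346 mM = 0.72 mL

soytone 0.57 g; urea 253.47 mg; L-arginine 139.59 mg; spectinomycin 0.11 mL; magnesium chloride 0.72 mL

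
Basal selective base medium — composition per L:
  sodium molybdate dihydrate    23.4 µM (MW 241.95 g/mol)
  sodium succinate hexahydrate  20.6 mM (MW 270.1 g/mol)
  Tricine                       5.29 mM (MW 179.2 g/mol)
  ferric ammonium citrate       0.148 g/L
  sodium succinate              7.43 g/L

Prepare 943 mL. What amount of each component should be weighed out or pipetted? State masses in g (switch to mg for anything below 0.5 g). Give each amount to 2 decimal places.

sodium molybdate dihydrate 5.34 mg; sodium succinate hexahydrate 5.25 g; Tricine 0.89 g; ferric ammonium citrate 139.56 mg; sodium succinate 7.01 g

Scale factor relative to 1 L: 0.943.
sodium molybdate dihydrate: 23.4 µmol/L × 241.95 g/mol × 0.943 L ÷ 1000 = 5.34 mg
sodium succinate hexahydrate: 20.6 mmol/L × 270.1 g/mol × 0.943 L ÷ 1000 = 5.25 g
Tricine: 5.29 mmol/L × 179.2 g/mol × 0.943 L ÷ 1000 = 0.89 g
ferric ammonium citrate: 0.148 g/L × 0.943 L = 0.139564 g = 139.56 mg
sodium succinate: 7.43 g/L × 0.943 L = 7.01 g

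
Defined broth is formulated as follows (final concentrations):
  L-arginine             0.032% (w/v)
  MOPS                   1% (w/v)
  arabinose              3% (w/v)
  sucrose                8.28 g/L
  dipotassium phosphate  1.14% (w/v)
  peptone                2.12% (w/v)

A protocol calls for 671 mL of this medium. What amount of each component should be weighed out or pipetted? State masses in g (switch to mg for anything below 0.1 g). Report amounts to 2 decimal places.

Working volume: 671 mL = 0.671 L.
L-arginine: 0.032 g per 100 mL × 671 mL ÷ 100 = 0.21 g
MOPS: 1 g per 100 mL × 671 mL ÷ 100 = 6.71 g
arabinose: 3 g per 100 mL × 671 mL ÷ 100 = 20.13 g
sucrose: 8.28 g/L × 0.671 L = 5.56 g
dipotassium phosphate: 1.14% w/v = 11.4 g/L → 11.4 × 0.671 L = 7.65 g
peptone: 2.12% w/v = 21.2 g/L → 21.2 × 0.671 L = 14.23 g

L-arginine 0.21 g; MOPS 6.71 g; arabinose 20.13 g; sucrose 5.56 g; dipotassium phosphate 7.65 g; peptone 14.23 g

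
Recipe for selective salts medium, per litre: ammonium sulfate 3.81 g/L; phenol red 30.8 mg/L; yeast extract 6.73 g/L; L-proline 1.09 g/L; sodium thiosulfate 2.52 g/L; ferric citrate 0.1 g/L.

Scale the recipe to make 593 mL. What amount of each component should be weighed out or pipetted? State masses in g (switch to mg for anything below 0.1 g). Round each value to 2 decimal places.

Scale factor relative to 1 L: 0.593.
ammonium sulfate: 3.81 g/L × 0.593 L = 2.26 g
phenol red: 30.8 mg/L × 0.593 L = 18.26 mg
yeast extract: 6.73 g/L × 0.593 L = 3.99 g
L-proline: 1.09 g/L × 0.593 L = 0.65 g
sodium thiosulfate: 2.52 g/L × 0.593 L = 1.49 g
ferric citrate: 0.1 g/L × 0.593 L = 0.0593 g = 59.30 mg

ammonium sulfate 2.26 g; phenol red 18.26 mg; yeast extract 3.99 g; L-proline 0.65 g; sodium thiosulfate 1.49 g; ferric citrate 59.30 mg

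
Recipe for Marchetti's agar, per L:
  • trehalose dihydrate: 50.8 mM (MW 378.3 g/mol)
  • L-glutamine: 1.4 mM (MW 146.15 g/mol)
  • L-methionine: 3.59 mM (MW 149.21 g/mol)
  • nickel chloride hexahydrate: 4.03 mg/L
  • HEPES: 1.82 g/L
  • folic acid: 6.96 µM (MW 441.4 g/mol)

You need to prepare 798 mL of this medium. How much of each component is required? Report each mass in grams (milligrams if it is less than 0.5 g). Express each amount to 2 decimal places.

Target volume = 798 mL = 0.798 L.
trehalose dihydrate: 50.8 mmol/L × 378.3 g/mol × 0.798 L ÷ 1000 = 15.34 g
L-glutamine: 1.4 mmol/L × 146.15 mg/mmol × 0.798 L = 163.28 mg
L-methionine: 3.59 mmol/L × 149.21 mg/mmol × 0.798 L = 427.46 mg
nickel chloride hexahydrate: 4.03 mg/L × 0.798 L = 3.22 mg
HEPES: 1.82 g/L × 0.798 L = 1.45 g
folic acid: 6.96 µmol/L × 441.4 g/mol × 0.798 L ÷ 1000 = 2.45 mg

trehalose dihydrate 15.34 g; L-glutamine 163.28 mg; L-methionine 427.46 mg; nickel chloride hexahydrate 3.22 mg; HEPES 1.45 g; folic acid 2.45 mg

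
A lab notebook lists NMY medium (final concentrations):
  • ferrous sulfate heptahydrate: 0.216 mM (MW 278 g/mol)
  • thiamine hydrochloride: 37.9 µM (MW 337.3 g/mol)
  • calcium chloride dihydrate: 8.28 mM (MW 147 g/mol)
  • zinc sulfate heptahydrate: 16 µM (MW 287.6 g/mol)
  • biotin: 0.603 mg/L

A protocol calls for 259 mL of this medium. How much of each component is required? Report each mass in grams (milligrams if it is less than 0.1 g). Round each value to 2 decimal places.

ferrous sulfate heptahydrate 15.55 mg; thiamine hydrochloride 3.31 mg; calcium chloride dihydrate 0.32 g; zinc sulfate heptahydrate 1.19 mg; biotin 0.16 mg

Target volume = 259 mL = 0.259 L.
ferrous sulfate heptahydrate: 0.216 mmol/L × 278 mg/mmol × 0.259 L = 15.55 mg
thiamine hydrochloride: 37.9 µmol/L × 337.3 g/mol × 0.259 L ÷ 1000 = 3.31 mg
calcium chloride dihydrate: 8.28 mmol/L × 147 g/mol × 0.259 L ÷ 1000 = 0.32 g
zinc sulfate heptahydrate: 16 µmol/L × 287.6 g/mol × 0.259 L ÷ 1000 = 1.19 mg
biotin: 0.603 mg/L × 0.259 L = 0.16 mg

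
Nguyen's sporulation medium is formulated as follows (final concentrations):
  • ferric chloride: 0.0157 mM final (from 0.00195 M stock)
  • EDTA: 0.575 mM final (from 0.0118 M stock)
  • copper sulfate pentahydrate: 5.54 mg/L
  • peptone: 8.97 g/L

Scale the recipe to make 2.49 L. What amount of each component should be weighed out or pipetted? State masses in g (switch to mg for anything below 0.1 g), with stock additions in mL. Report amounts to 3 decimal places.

ferric chloride 20.048 mL; EDTA 121.335 mL; copper sulfate pentahydrate 13.795 mg; peptone 22.335 g

Scale factor relative to 1 L: 2.49.
ferric chloride: V = C2·V2/C1 = 0.0157 mM × 2490 mL ÷ 1.95 mM = 20.048 mL
EDTA: dilute stock: 0.575 mM × 2490 mL ÷ 11.8 mM = 121.335 mL
copper sulfate pentahydrate: 5.54 mg/L × 2.49 L = 13.795 mg
peptone: 8.97 g/L × 2.49 L = 22.335 g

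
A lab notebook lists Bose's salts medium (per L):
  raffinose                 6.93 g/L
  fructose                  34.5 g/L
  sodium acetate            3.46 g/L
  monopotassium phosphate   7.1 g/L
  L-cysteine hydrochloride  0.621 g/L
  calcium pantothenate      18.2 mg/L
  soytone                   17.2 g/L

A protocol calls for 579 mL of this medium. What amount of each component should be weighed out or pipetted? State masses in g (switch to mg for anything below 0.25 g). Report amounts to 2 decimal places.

raffinose 4.01 g; fructose 19.98 g; sodium acetate 2.00 g; monopotassium phosphate 4.11 g; L-cysteine hydrochloride 0.36 g; calcium pantothenate 10.54 mg; soytone 9.96 g

Target volume = 579 mL = 0.579 L.
raffinose: 6.93 g/L × 0.579 L = 4.01 g
fructose: 34.5 g/L × 0.579 L = 19.98 g
sodium acetate: 3.46 g/L × 0.579 L = 2.00 g
monopotassium phosphate: 7.1 g/L × 0.579 L = 4.11 g
L-cysteine hydrochloride: 0.621 g/L × 0.579 L = 0.36 g
calcium pantothenate: 18.2 mg/L × 0.579 L = 10.54 mg
soytone: 17.2 g/L × 0.579 L = 9.96 g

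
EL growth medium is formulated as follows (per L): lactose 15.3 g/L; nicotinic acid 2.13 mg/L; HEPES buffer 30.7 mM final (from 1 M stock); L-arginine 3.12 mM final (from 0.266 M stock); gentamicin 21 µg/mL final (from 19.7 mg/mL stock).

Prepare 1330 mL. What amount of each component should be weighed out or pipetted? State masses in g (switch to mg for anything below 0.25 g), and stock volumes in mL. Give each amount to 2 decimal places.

lactose 20.35 g; nicotinic acid 2.83 mg; HEPES buffer 40.83 mL; L-arginine 15.60 mL; gentamicin 1.42 mL

Target volume = 1330 mL = 1.33 L.
lactose: 15.3 g/L × 1.33 L = 20.35 g
nicotinic acid: 2.13 mg/L × 1.33 L = 2.83 mg
HEPES buffer: dilute stock: 30.7 mM × 1330 mL ÷ 1000 mM = 40.83 mL
L-arginine: V = C2·V2/C1 = 3.12 mM × 1330 mL ÷ 266 mM = 15.60 mL
gentamicin: C1V1 = C2V2 → 21 µg/mL × 1330 mL ÷ 19700 µg/mL = 1.42 mL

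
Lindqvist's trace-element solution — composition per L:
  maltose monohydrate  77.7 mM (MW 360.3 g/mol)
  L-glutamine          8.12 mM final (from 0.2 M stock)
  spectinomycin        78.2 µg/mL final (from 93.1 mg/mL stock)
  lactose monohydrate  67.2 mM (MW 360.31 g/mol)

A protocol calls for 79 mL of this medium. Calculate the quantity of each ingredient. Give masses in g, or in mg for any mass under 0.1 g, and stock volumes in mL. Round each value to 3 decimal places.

maltose monohydrate 2.212 g; L-glutamine 3.207 mL; spectinomycin 0.066 mL; lactose monohydrate 1.913 g

Target volume = 79 mL = 0.079 L.
maltose monohydrate: 77.7 mmol/L × 360.3 g/mol × 0.079 L ÷ 1000 = 2.212 g
L-glutamine: C1V1 = C2V2 → 8.12 mM × 79 mL ÷ 200 mM = 3.207 mL
spectinomycin: V = C2·V2/C1 = 78.2 µg/mL × 79 mL ÷ 93100 µg/mL = 0.066 mL
lactose monohydrate: 67.2 mmol/L × 360.31 g/mol × 0.079 L ÷ 1000 = 1.913 g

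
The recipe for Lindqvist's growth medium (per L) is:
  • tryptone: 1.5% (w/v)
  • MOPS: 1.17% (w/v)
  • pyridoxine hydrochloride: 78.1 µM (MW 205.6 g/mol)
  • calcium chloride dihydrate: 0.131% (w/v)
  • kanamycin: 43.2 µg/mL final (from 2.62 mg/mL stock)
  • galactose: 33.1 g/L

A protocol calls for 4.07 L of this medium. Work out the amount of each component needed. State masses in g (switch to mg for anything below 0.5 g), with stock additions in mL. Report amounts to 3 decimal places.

tryptone 61.050 g; MOPS 47.619 g; pyridoxine hydrochloride 65.353 mg; calcium chloride dihydrate 5.332 g; kanamycin 67.108 mL; galactose 134.717 g

Scale factor relative to 1 L: 4.07.
tryptone: 1.5 g per 100 mL × 4070 mL ÷ 100 = 61.050 g
MOPS: 1.17 g per 100 mL × 4070 mL ÷ 100 = 47.619 g
pyridoxine hydrochloride: 78.1 µmol/L × 205.6 g/mol × 4.07 L ÷ 1000 = 65.353 mg
calcium chloride dihydrate: 0.131% w/v = 1.31 g/L → 1.31 × 4.07 L = 5.332 g
kanamycin: dilute stock: 43.2 µg/mL × 4070 mL ÷ 2620 µg/mL = 67.108 mL
galactose: 33.1 g/L × 4.07 L = 134.717 g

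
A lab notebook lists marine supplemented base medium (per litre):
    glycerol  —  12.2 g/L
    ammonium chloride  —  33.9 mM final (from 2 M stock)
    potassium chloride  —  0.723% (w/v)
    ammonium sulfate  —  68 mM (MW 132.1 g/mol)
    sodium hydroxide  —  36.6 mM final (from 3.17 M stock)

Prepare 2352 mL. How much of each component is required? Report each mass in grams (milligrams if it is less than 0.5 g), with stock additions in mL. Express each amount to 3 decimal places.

glycerol 28.694 g; ammonium chloride 39.866 mL; potassium chloride 17.005 g; ammonium sulfate 21.128 g; sodium hydroxide 27.156 mL

Scale factor relative to 1 L: 2.352.
glycerol: 12.2 g/L × 2.352 L = 28.694 g
ammonium chloride: C1V1 = C2V2 → 33.9 mM × 2352 mL ÷ 2000 mM = 39.866 mL
potassium chloride: 0.723 g per 100 mL × 2352 mL ÷ 100 = 17.005 g
ammonium sulfate: 68 mmol/L × 132.1 g/mol × 2.352 L ÷ 1000 = 21.128 g
sodium hydroxide: C1V1 = C2V2 → 36.6 mM × 2352 mL ÷ 3170 mM = 27.156 mL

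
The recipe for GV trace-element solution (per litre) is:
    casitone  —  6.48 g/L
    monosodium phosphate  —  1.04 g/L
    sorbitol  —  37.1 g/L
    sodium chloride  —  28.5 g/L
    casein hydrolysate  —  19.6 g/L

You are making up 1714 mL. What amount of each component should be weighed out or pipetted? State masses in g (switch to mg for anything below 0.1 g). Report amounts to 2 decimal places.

casitone 11.11 g; monosodium phosphate 1.78 g; sorbitol 63.59 g; sodium chloride 48.85 g; casein hydrolysate 33.59 g

Scale factor relative to 1 L: 1.714.
casitone: 6.48 g/L × 1.714 L = 11.11 g
monosodium phosphate: 1.04 g/L × 1.714 L = 1.78 g
sorbitol: 37.1 g/L × 1.714 L = 63.59 g
sodium chloride: 28.5 g/L × 1.714 L = 48.85 g
casein hydrolysate: 19.6 g/L × 1.714 L = 33.59 g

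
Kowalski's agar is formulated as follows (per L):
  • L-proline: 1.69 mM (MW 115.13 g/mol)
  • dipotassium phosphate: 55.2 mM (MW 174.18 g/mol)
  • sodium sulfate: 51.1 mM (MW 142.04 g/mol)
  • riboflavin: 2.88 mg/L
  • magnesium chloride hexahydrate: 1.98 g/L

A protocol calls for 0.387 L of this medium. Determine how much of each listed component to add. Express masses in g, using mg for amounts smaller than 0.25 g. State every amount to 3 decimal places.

L-proline 75.298 mg; dipotassium phosphate 3.721 g; sodium sulfate 2.809 g; riboflavin 1.115 mg; magnesium chloride hexahydrate 0.766 g

Working volume: 0.387 L.
L-proline: 1.69 mmol/L × 115.13 mg/mmol × 0.387 L = 75.298 mg
dipotassium phosphate: 55.2 mmol/L × 174.18 g/mol × 0.387 L ÷ 1000 = 3.721 g
sodium sulfate: 51.1 mmol/L × 142.04 g/mol × 0.387 L ÷ 1000 = 2.809 g
riboflavin: 2.88 mg/L × 0.387 L = 1.115 mg
magnesium chloride hexahydrate: 1.98 g/L × 0.387 L = 0.766 g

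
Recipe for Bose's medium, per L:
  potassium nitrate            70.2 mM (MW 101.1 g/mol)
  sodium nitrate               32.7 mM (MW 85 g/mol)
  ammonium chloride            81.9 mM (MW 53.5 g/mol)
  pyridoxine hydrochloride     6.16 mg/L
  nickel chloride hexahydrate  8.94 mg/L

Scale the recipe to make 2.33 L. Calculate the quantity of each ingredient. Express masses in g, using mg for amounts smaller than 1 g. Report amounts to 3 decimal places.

Working volume: 2.33 L.
potassium nitrate: 70.2 mmol/L × 101.1 g/mol × 2.33 L ÷ 1000 = 16.537 g
sodium nitrate: 32.7 mmol/L × 85 g/mol × 2.33 L ÷ 1000 = 6.476 g
ammonium chloride: 81.9 mmol/L × 53.5 g/mol × 2.33 L ÷ 1000 = 10.209 g
pyridoxine hydrochloride: 6.16 mg/L × 2.33 L = 14.353 mg
nickel chloride hexahydrate: 8.94 mg/L × 2.33 L = 20.830 mg

potassium nitrate 16.537 g; sodium nitrate 6.476 g; ammonium chloride 10.209 g; pyridoxine hydrochloride 14.353 mg; nickel chloride hexahydrate 20.830 mg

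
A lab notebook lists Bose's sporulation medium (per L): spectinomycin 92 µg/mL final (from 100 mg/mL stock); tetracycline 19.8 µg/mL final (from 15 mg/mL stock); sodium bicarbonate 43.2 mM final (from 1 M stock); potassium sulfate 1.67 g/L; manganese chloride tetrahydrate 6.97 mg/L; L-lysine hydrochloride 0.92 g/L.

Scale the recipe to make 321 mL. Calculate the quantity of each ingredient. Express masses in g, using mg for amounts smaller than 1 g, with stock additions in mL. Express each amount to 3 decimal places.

spectinomycin 0.295 mL; tetracycline 0.424 mL; sodium bicarbonate 13.867 mL; potassium sulfate 536.070 mg; manganese chloride tetrahydrate 2.237 mg; L-lysine hydrochloride 295.320 mg

Scale factor relative to 1 L: 0.321.
spectinomycin: dilute stock: 92 µg/mL × 321 mL ÷ 100000 µg/mL = 0.295 mL
tetracycline: dilute stock: 19.8 µg/mL × 321 mL ÷ 15000 µg/mL = 0.424 mL
sodium bicarbonate: dilute stock: 43.2 mM × 321 mL ÷ 1000 mM = 13.867 mL
potassium sulfate: 1.67 g/L × 0.321 L = 0.53607 g = 536.070 mg
manganese chloride tetrahydrate: 6.97 mg/L × 0.321 L = 2.237 mg
L-lysine hydrochloride: 0.92 g/L × 0.321 L = 0.29532 g = 295.320 mg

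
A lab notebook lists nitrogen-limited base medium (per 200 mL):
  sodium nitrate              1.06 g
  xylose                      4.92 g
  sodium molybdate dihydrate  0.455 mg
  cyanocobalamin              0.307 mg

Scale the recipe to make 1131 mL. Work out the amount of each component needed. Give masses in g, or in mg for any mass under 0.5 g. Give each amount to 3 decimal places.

Ratio of target to recipe volume: 1131 / 200 = 5.655.
sodium nitrate: 1.06 g × (1131 mL / 200 mL) = 5.994 g
xylose: 4.92 g × (1131 mL / 200 mL) = 27.823 g
sodium molybdate dihydrate: 0.455 mg × (1131 mL / 200 mL) = 2.573 mg
cyanocobalamin: 0.307 mg × (1131 mL / 200 mL) = 1.736 mg

sodium nitrate 5.994 g; xylose 27.823 g; sodium molybdate dihydrate 2.573 mg; cyanocobalamin 1.736 mg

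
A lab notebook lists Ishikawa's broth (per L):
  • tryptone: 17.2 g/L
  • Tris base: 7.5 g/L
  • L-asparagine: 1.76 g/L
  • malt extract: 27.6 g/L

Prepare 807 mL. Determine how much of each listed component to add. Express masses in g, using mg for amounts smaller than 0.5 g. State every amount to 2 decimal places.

Scale factor relative to 1 L: 0.807.
tryptone: 17.2 g/L × 0.807 L = 13.88 g
Tris base: 7.5 g/L × 0.807 L = 6.05 g
L-asparagine: 1.76 g/L × 0.807 L = 1.42 g
malt extract: 27.6 g/L × 0.807 L = 22.27 g

tryptone 13.88 g; Tris base 6.05 g; L-asparagine 1.42 g; malt extract 22.27 g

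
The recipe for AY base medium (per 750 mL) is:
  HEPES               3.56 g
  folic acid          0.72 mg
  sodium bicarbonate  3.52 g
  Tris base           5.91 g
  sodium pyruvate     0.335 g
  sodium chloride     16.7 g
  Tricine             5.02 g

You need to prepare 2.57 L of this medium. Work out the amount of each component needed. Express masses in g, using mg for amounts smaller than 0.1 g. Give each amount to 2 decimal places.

HEPES 12.20 g; folic acid 2.47 mg; sodium bicarbonate 12.06 g; Tris base 20.25 g; sodium pyruvate 1.15 g; sodium chloride 57.23 g; Tricine 17.20 g

Ratio of target to recipe volume: 2570 / 750 = 3.42667.
HEPES: 3.56 g × (2570 mL / 750 mL) = 12.20 g
folic acid: 0.72 mg × (2570 mL / 750 mL) = 2.47 mg
sodium bicarbonate: 3.52 g × (2570 mL / 750 mL) = 12.06 g
Tris base: 5.91 g × (2570 mL / 750 mL) = 20.25 g
sodium pyruvate: 0.335 g × (2570 mL / 750 mL) = 1.15 g
sodium chloride: 16.7 g × (2570 mL / 750 mL) = 57.23 g
Tricine: 5.02 g × (2570 mL / 750 mL) = 17.20 g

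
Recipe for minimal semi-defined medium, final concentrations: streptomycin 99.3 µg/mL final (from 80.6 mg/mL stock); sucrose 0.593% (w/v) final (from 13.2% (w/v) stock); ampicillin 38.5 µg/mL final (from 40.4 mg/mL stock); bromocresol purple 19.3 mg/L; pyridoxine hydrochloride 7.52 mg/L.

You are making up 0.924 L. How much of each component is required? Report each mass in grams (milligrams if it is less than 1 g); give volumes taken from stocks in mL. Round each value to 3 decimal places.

streptomycin 1.138 mL; sucrose 41.510 mL; ampicillin 0.881 mL; bromocresol purple 17.833 mg; pyridoxine hydrochloride 6.948 mg

Working volume: 0.924 L.
streptomycin: V = C2·V2/C1 = 99.3 µg/mL × 924 mL ÷ 80600 µg/mL = 1.138 mL
sucrose: C1V1 = C2V2 → 0.593% ÷ 13.2% × 924 mL = 41.510 mL
ampicillin: dilute stock: 38.5 µg/mL × 924 mL ÷ 40400 µg/mL = 0.881 mL
bromocresol purple: 19.3 mg/L × 0.924 L = 17.833 mg
pyridoxine hydrochloride: 7.52 mg/L × 0.924 L = 6.948 mg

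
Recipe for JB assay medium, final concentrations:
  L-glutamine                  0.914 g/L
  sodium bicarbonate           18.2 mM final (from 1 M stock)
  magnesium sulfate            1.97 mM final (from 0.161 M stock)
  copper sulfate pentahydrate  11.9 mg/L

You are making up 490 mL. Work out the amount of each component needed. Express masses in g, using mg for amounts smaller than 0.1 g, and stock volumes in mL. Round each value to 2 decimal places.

L-glutamine 0.45 g; sodium bicarbonate 8.92 mL; magnesium sulfate 6.00 mL; copper sulfate pentahydrate 5.83 mg

Working volume: 490 mL = 0.49 L.
L-glutamine: 0.914 g/L × 0.49 L = 0.45 g
sodium bicarbonate: C1V1 = C2V2 → 18.2 mM × 490 mL ÷ 1000 mM = 8.92 mL
magnesium sulfate: dilute stock: 1.97 mM × 490 mL ÷ 161 mM = 6.00 mL
copper sulfate pentahydrate: 11.9 mg/L × 0.49 L = 5.83 mg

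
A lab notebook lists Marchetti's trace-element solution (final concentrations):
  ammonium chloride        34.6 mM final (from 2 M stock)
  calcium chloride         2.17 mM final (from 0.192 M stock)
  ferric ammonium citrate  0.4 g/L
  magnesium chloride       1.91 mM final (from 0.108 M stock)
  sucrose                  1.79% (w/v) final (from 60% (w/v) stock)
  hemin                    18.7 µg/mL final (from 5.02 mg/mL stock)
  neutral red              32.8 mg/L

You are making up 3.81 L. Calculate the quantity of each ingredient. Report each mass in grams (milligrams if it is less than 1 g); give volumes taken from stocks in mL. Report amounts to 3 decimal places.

Working volume: 3.81 L.
ammonium chloride: dilute stock: 34.6 mM × 3810 mL ÷ 2000 mM = 65.913 mL
calcium chloride: V = C2·V2/C1 = 2.17 mM × 3810 mL ÷ 192 mM = 43.061 mL
ferric ammonium citrate: 0.4 g/L × 3.81 L = 1.524 g
magnesium chloride: dilute stock: 1.91 mM × 3810 mL ÷ 108 mM = 67.381 mL
sucrose: C1V1 = C2V2 → 1.79% ÷ 60% × 3810 mL = 113.665 mL
hemin: C1V1 = C2V2 → 18.7 µg/mL × 3810 mL ÷ 5020 µg/mL = 14.193 mL
neutral red: 32.8 mg/L × 3.81 L = 124.968 mg

ammonium chloride 65.913 mL; calcium chloride 43.061 mL; ferric ammonium citrate 1.524 g; magnesium chloride 67.381 mL; sucrose 113.665 mL; hemin 14.193 mL; neutral red 124.968 mg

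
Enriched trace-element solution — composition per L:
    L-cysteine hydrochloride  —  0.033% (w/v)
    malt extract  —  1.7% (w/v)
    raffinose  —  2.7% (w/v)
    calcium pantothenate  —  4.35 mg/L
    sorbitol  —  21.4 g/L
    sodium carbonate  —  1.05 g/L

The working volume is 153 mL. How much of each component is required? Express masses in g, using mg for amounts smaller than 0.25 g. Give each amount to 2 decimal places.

L-cysteine hydrochloride 50.49 mg; malt extract 2.60 g; raffinose 4.13 g; calcium pantothenate 0.67 mg; sorbitol 3.27 g; sodium carbonate 160.65 mg

Working volume: 153 mL = 0.153 L.
L-cysteine hydrochloride: 0.033% w/v = 0.33 g/L → 0.33 × 0.153 L = 0.05049 g = 50.49 mg
malt extract: 1.7% w/v = 17 g/L → 17 × 0.153 L = 2.60 g
raffinose: 2.7% w/v = 27 g/L → 27 × 0.153 L = 4.13 g
calcium pantothenate: 4.35 mg/L × 0.153 L = 0.67 mg
sorbitol: 21.4 g/L × 0.153 L = 3.27 g
sodium carbonate: 1.05 g/L × 0.153 L = 0.16065 g = 160.65 mg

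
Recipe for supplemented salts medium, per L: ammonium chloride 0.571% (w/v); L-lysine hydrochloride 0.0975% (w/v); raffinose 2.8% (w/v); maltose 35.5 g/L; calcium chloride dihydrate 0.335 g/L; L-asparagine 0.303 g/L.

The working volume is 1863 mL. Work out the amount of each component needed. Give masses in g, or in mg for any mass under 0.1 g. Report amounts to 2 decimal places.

ammonium chloride 10.64 g; L-lysine hydrochloride 1.82 g; raffinose 52.16 g; maltose 66.14 g; calcium chloride dihydrate 0.62 g; L-asparagine 0.56 g

Scale factor relative to 1 L: 1.863.
ammonium chloride: 0.571 g per 100 mL × 1863 mL ÷ 100 = 10.64 g
L-lysine hydrochloride: 0.0975 g per 100 mL × 1863 mL ÷ 100 = 1.82 g
raffinose: 2.8% w/v = 28 g/L → 28 × 1.863 L = 52.16 g
maltose: 35.5 g/L × 1.863 L = 66.14 g
calcium chloride dihydrate: 0.335 g/L × 1.863 L = 0.62 g
L-asparagine: 0.303 g/L × 1.863 L = 0.56 g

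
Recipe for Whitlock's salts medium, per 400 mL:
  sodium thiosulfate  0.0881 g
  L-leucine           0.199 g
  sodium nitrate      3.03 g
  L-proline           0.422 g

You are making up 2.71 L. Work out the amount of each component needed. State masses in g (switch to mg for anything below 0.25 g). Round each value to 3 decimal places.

sodium thiosulfate 0.597 g; L-leucine 1.348 g; sodium nitrate 20.528 g; L-proline 2.859 g

Ratio of target to recipe volume: 2710 / 400 = 6.775.
sodium thiosulfate: 0.0881 g × (2710 mL / 400 mL) = 0.597 g
L-leucine: 0.199 g × (2710 mL / 400 mL) = 1.348 g
sodium nitrate: 3.03 g × (2710 mL / 400 mL) = 20.528 g
L-proline: 0.422 g × (2710 mL / 400 mL) = 2.859 g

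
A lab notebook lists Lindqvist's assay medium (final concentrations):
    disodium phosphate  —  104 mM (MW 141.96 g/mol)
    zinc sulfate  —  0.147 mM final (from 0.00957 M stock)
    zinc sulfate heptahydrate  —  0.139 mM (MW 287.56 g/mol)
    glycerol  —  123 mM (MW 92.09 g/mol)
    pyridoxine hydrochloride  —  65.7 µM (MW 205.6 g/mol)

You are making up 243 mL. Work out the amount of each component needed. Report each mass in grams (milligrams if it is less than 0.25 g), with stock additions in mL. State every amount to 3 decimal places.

disodium phosphate 3.588 g; zinc sulfate 3.733 mL; zinc sulfate heptahydrate 9.713 mg; glycerol 2.752 g; pyridoxine hydrochloride 3.282 mg

Working volume: 243 mL = 0.243 L.
disodium phosphate: 104 mmol/L × 141.96 g/mol × 0.243 L ÷ 1000 = 3.588 g
zinc sulfate: C1V1 = C2V2 → 0.147 mM × 243 mL ÷ 9.57 mM = 3.733 mL
zinc sulfate heptahydrate: 0.139 mmol/L × 287.56 mg/mmol × 0.243 L = 9.713 mg
glycerol: 123 mmol/L × 92.09 g/mol × 0.243 L ÷ 1000 = 2.752 g
pyridoxine hydrochloride: 65.7 µmol/L × 205.6 g/mol × 0.243 L ÷ 1000 = 3.282 mg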